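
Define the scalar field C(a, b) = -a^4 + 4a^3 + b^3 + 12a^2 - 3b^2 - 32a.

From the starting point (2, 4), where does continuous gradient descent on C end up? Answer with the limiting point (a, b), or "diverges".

C is separable, so gradient descent decouples: a follows -∂C/∂a, b follows -∂C/∂b.
∂C/∂a = -4(a - 4)(a - 1)(a + 2); at a=2 this is 32, so a decreases.
∂C/∂b = 3b(b - 2); at b=4 this is 24, so b decreases.
a converges to its nearest critical value 1 (a local min of the a-part); b converges to 2. The iterate converges to (1, 2).

(1, 2)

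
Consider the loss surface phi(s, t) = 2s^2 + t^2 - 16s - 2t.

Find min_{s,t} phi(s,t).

-33

phi(s,t) separates as P(s) + Q(t), so its minimum is min P + min Q.
P'(s) = 4s - 16 vanishes at s ∈ {4}; Q'(t) = 2(t - 1) vanishes at t ∈ {1}.
Local minima of P (where P''>0): P(4)=-32. Local minima of Q: Q(1)=-1.
So the global minimum of phi is P(4) + Q(1) = -32 − 1 = -33, attained at (4, 1).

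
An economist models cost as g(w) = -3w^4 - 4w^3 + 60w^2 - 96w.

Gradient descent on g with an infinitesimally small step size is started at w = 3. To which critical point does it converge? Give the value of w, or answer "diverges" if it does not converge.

g'(w) = -12(w - 2)(w - 1)(w + 4), so g'(3) = -168.
Gradient descent moves in the -g' direction, i.e. w is increasing.
There is no critical point above w=3, and g' keeps the same sign, so the iterate runs off to +∞.

diverges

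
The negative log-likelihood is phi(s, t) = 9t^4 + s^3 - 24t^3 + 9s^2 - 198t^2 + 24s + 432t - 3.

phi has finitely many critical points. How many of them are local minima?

phi separates as a function of s plus a function of t, so ∇phi=0 decouples.
∂phi/∂s = 3(s + 2)(s + 4) = 0 at s ∈ {-4, -2}; ∂phi/∂t = 36(t - 4)(t - 1)(t + 3) = 0 at t ∈ {-3, 1, 4}.
The Hessian is diagonal: diag(phi_ss, phi_tt). Second derivatives: phi_ss(-4)=-6, phi_ss(-2)=6; phi_tt(-3)=1008, phi_tt(1)=-432, phi_tt(4)=756.
Local minima occur where both diagonal entries positive: (-2, -3), (-2, 4). Count: 2.

2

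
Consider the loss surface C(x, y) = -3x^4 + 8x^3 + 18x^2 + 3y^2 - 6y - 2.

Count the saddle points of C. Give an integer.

C separates as a function of x plus a function of y, so ∇C=0 decouples.
∂C/∂x = -12x(x - 3)(x + 1) = 0 at x ∈ {-1, 0, 3}; ∂C/∂y = 6(y - 1) = 0 at y ∈ {1}.
The Hessian is diagonal: diag(C_xx, C_yy). Second derivatives: C_xx(-1)=-48, C_xx(0)=36, C_xx(3)=-144; C_yy(1)=6.
Saddle points occur where the two diagonal entries have opposite signs: (-1, 1), (3, 1). Count: 2.

2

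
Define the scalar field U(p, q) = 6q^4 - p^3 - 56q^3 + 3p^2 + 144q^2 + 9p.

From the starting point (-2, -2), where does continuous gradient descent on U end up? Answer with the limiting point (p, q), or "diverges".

U is separable, so gradient descent decouples: p follows -∂U/∂p, q follows -∂U/∂q.
∂U/∂p = -3(p - 3)(p + 1); at p=-2 this is -15, so p increases.
∂U/∂q = 24q(q - 4)(q - 3); at q=-2 this is -1440, so q increases.
p converges to its nearest critical value -1 (a local min of the p-part); q converges to 0. The iterate converges to (-1, 0).

(-1, 0)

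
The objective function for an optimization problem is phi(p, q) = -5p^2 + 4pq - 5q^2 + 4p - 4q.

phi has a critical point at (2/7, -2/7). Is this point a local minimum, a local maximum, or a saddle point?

The Hessian of phi is constant: H = [[-10, 4], [4, -10]].
det(H) = (-10)·(-10) − 4² = 84.
det(H) > 0 and tr(H) = -20 < 0, so H is negative definite and the point is a local maximum.

local maximum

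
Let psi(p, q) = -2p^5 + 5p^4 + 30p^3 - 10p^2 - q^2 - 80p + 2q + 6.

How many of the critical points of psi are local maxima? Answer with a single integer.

2

psi separates as a function of p plus a function of q, so ∇psi=0 decouples.
∂psi/∂p = -10(p - 4)(p - 1)(p + 1)(p + 2) = 0 at p ∈ {-2, -1, 1, 4}; ∂psi/∂q = -2(q - 1) = 0 at q ∈ {1}.
The Hessian is diagonal: diag(psi_pp, psi_qq). Second derivatives: psi_pp(-2)=180, psi_pp(-1)=-100, psi_pp(1)=180, psi_pp(4)=-900; psi_qq(1)=-2.
Local maxima occur where both diagonal entries negative: (-1, 1), (4, 1). Count: 2.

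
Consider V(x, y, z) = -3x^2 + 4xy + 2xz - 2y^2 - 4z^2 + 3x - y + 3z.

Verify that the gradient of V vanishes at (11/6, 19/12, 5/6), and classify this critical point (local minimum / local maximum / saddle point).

local maximum

∇V = (-6x + 4y + 2z + 3, 4x - 4y - 1, 2x - 8z + 3); substituting (11/6, 19/12, 5/6) gives ∇V = (0, 0, 0), so (11/6, 19/12, 5/6) is indeed a critical point.
The Hessian is constant: H = [[-6, 4, 2], [4, -4, 0], [2, 0, -8]].
Leading principal minors: Δ₁ = -6, Δ₂ = 8, Δ₃ = -48.
The minors alternate sign starting negative (−, +, −), so H is negative definite: a local maximum.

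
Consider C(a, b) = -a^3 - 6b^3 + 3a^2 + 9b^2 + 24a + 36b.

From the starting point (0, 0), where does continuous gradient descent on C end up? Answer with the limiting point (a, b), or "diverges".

(-2, -1)

C is separable, so gradient descent decouples: a follows -∂C/∂a, b follows -∂C/∂b.
∂C/∂a = -3(a - 4)(a + 2); at a=0 this is 24, so a decreases.
∂C/∂b = -18(b - 2)(b + 1); at b=0 this is 36, so b decreases.
a converges to its nearest critical value -2 (a local min of the a-part); b converges to -1. The iterate converges to (-2, -1).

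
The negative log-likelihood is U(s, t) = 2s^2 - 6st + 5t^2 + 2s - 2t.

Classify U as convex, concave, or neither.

convex

U is quadratic, so its Hessian is the constant matrix H = [[4, -6], [-6, 10]].
det(H) = 4, tr(H) = 14.
det(H) > 0 and tr(H) > 0, so H is positive definite everywhere: convex.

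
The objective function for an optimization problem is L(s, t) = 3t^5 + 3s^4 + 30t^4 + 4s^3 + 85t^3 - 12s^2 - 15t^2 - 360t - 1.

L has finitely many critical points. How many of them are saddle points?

6

L separates as a function of s plus a function of t, so ∇L=0 decouples.
∂L/∂s = 12s(s - 1)(s + 2) = 0 at s ∈ {-2, 0, 1}; ∂L/∂t = 15(t - 1)(t + 2)(t + 3)(t + 4) = 0 at t ∈ {-4, -3, -2, 1}.
The Hessian is diagonal: diag(L_ss, L_tt). Second derivatives: L_ss(-2)=72, L_ss(0)=-24, L_ss(1)=36; L_tt(-4)=-150, L_tt(-3)=60, L_tt(-2)=-90, L_tt(1)=900.
Saddle points occur where the two diagonal entries have opposite signs: (-2, -4), (-2, -2), (0, -3), (0, 1), (1, -4), (1, -2). Count: 6.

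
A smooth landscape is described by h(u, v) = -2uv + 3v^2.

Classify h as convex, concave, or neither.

h is quadratic, so its Hessian is the constant matrix H = [[0, -2], [-2, 6]].
det(H) = -4, tr(H) = 6.
det(H) < 0, so H is indefinite: neither convex nor concave.

neither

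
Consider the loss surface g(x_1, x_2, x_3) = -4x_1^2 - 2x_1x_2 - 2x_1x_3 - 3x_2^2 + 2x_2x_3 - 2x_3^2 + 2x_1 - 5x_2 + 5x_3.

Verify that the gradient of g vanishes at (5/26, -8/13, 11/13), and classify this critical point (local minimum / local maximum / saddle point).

∇g = (-8x_1 - 2x_2 - 2x_3 + 2, -2x_1 - 6x_2 + 2x_3 - 5, -2x_1 + 2x_2 - 4x_3 + 5); substituting (5/26, -8/13, 11/13) gives ∇g = (0, 0, 0), so (5/26, -8/13, 11/13) is indeed a critical point.
The Hessian is constant: H = [[-8, -2, -2], [-2, -6, 2], [-2, 2, -4]].
Leading principal minors: Δ₁ = -8, Δ₂ = 44, Δ₃ = -104.
The minors alternate sign starting negative (−, +, −), so H is negative definite: a local maximum.

local maximum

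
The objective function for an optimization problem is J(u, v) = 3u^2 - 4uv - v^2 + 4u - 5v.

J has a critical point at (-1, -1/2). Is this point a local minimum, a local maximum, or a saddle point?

The Hessian of J is constant: H = [[6, -4], [-4, -2]].
det(H) = 6·(-2) − (-4)² = -28.
Since det(H) < 0, H is indefinite and the critical point is a saddle point.

saddle point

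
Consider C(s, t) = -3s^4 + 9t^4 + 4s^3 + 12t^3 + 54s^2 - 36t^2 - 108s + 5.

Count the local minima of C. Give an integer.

2

C separates as a function of s plus a function of t, so ∇C=0 decouples.
∂C/∂s = -12(s - 3)(s - 1)(s + 3) = 0 at s ∈ {-3, 1, 3}; ∂C/∂t = 36t(t - 1)(t + 2) = 0 at t ∈ {-2, 0, 1}.
The Hessian is diagonal: diag(C_ss, C_tt). Second derivatives: C_ss(-3)=-288, C_ss(1)=96, C_ss(3)=-144; C_tt(-2)=216, C_tt(0)=-72, C_tt(1)=108.
Local minima occur where both diagonal entries positive: (1, -2), (1, 1). Count: 2.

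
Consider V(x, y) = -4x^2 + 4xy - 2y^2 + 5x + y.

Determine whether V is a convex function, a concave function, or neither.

concave

V is quadratic, so its Hessian is the constant matrix H = [[-8, 4], [4, -4]].
det(H) = 16, tr(H) = -12.
det(H) > 0 and tr(H) < 0, so H is negative definite everywhere: concave.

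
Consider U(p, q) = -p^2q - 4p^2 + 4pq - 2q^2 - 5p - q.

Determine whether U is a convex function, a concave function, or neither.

neither

The term -p^2q is cubic, so the Hessian is not constant.
∂²U/∂p² = -2q - 8, which takes both signs as q varies (negative for sufficiently large q). A diagonal entry of the Hessian changing sign means the Hessian is neither positive- nor negative-semidefinite on all of R^2.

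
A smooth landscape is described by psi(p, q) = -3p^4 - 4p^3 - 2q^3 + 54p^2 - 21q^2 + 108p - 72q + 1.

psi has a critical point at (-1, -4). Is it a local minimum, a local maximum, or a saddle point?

The mixed partial ∂²psi/∂p∂q is 0, so the Hessian at any point is diag(psi_pp, psi_qq) = diag(12(-3p^2 - 2p + 9), -6(2q + 7)).
At (-1, -4): H = diag(96, 6).
Both eigenvalues are positive, so H is positive definite: a local minimum.

local minimum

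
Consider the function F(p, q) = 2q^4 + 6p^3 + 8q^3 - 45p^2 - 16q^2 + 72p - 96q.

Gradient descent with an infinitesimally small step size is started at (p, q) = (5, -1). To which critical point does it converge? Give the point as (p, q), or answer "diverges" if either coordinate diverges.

F is separable, so gradient descent decouples: p follows -∂F/∂p, q follows -∂F/∂q.
∂F/∂p = 18(p - 4)(p - 1); at p=5 this is 72, so p decreases.
∂F/∂q = 8(q - 2)(q + 2)(q + 3); at q=-1 this is -48, so q increases.
p converges to its nearest critical value 4 (a local min of the p-part); q converges to 2. The iterate converges to (4, 2).

(4, 2)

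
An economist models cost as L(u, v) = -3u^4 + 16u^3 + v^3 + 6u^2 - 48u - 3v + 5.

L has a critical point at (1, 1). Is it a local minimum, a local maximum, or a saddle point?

local minimum

The mixed partial ∂²L/∂u∂v is 0, so the Hessian at any point is diag(L_uu, L_vv) = diag(12(-3u^2 + 8u + 1), 6v).
At (1, 1): H = diag(72, 6).
Both eigenvalues are positive, so H is positive definite: a local minimum.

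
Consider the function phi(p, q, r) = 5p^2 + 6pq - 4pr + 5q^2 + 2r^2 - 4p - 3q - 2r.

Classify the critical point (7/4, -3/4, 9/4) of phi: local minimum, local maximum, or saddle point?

local minimum

The Hessian is constant: H = [[10, 6, -4], [6, 10, 0], [-4, 0, 4]].
Leading principal minors: Δ₁ = 10, Δ₂ = 64, Δ₃ = 96.
All leading minors are positive, so H is positive definite: a local minimum.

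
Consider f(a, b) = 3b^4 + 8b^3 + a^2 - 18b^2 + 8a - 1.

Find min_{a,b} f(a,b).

f(a,b) separates as P(a) + Q(b) − 1, so its minimum is min P + min Q − 1.
P'(a) = 2a + 8 vanishes at a ∈ {-4}; Q'(b) = 12b(b - 1)(b + 3) vanishes at b ∈ {-3, 0, 1}.
Local minima of P (where P''>0): P(-4)=-16. Local minima of Q: Q(-3)=-135, Q(1)=-7.
So the global minimum of f is P(-4) + Q(-3) − 1 = -16 − 135 − 1 = -152, attained at (-4, -3).

-152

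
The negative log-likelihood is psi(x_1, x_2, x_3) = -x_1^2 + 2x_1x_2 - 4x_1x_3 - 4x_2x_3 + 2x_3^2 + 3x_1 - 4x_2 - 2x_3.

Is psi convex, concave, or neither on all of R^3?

psi is quadratic, so its Hessian is the constant matrix H = [[-2, 2, -4], [2, 0, -4], [-4, -4, 4]].
Leading principal minors: -2, -4, 80.
Neither pattern holds ⇒ H is indefinite ⇒ neither convex nor concave.

neither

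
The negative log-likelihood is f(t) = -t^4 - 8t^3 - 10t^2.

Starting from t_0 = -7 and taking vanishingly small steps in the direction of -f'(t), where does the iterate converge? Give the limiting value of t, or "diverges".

f'(t) = -4t(t + 1)(t + 5), so f'(-7) = 336.
Gradient descent moves in the -f' direction, i.e. t is decreasing.
There is no critical point below t=-7, and f' keeps the same sign, so the iterate runs off to −∞.

diverges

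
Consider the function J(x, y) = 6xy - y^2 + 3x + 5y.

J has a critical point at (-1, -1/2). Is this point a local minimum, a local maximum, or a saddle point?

saddle point

The Hessian of J is constant: H = [[0, 6], [6, -2]].
det(H) = 0·(-2) − 6² = -36.
Since det(H) < 0, H is indefinite and the critical point is a saddle point.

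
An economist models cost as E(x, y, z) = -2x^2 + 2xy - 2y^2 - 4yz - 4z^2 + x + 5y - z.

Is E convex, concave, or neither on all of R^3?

E is quadratic, so its Hessian is the constant matrix H = [[-4, 2, 0], [2, -4, -4], [0, -4, -8]].
Leading principal minors: -4, 12, -32.
Signs alternate −, +, − ⇒ H ≺ 0 ⇒ concave.

concave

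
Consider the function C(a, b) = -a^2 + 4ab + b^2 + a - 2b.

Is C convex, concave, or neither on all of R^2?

C is quadratic, so its Hessian is the constant matrix H = [[-2, 4], [4, 2]].
det(H) = -20, tr(H) = 0.
det(H) < 0, so H is indefinite: neither convex nor concave.

neither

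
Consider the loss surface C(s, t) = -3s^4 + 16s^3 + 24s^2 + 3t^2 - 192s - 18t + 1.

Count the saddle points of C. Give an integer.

C separates as a function of s plus a function of t, so ∇C=0 decouples.
∂C/∂s = -12(s - 4)(s - 2)(s + 2) = 0 at s ∈ {-2, 2, 4}; ∂C/∂t = 6(t - 3) = 0 at t ∈ {3}.
The Hessian is diagonal: diag(C_ss, C_tt). Second derivatives: C_ss(-2)=-288, C_ss(2)=96, C_ss(4)=-144; C_tt(3)=6.
Saddle points occur where the two diagonal entries have opposite signs: (-2, 3), (4, 3). Count: 2.

2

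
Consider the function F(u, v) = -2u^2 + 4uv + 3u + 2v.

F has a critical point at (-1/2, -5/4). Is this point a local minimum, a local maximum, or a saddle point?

saddle point

The Hessian of F is constant: H = [[-4, 4], [4, 0]].
det(H) = (-4)·0 − 4² = -16.
Since det(H) < 0, H is indefinite and the critical point is a saddle point.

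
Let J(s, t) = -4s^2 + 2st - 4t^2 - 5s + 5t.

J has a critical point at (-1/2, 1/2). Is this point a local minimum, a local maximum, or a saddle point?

The Hessian of J is constant: H = [[-8, 2], [2, -8]].
det(H) = (-8)·(-8) − 2² = 60.
det(H) > 0 and tr(H) = -16 < 0, so H is negative definite and the point is a local maximum.

local maximum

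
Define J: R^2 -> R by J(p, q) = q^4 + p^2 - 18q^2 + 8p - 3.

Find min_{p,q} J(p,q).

J(p,q) separates as A(p) + B(q) − 3, so its minimum is min A + min B − 3.
A'(p) = 2p + 8 vanishes at p ∈ {-4}; B'(q) = 4q(q - 3)(q + 3) vanishes at q ∈ {-3, 0, 3}.
Local minima of A (where A''>0): A(-4)=-16. Local minima of B: B(-3)=-81, B(3)=-81.
So the global minimum of J is A(-4) + B(-3) − 3 = -16 − 81 − 3 = -100, attained at (-4, -3).

-100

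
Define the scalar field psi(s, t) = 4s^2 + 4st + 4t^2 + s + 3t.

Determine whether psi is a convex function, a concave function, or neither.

psi is quadratic, so its Hessian is the constant matrix H = [[8, 4], [4, 8]].
det(H) = 48, tr(H) = 16.
det(H) > 0 and tr(H) > 0, so H is positive definite everywhere: convex.

convex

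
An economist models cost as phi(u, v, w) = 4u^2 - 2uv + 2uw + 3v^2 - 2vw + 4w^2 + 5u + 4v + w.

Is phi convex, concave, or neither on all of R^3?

convex

phi is quadratic, so its Hessian is the constant matrix H = [[8, -2, 2], [-2, 6, -2], [2, -2, 8]].
Leading principal minors: 8, 44, 312.
All positive ⇒ H ≻ 0 ⇒ convex.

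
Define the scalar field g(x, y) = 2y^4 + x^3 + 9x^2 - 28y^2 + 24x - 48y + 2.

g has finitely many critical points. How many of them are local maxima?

1

g separates as a function of x plus a function of y, so ∇g=0 decouples.
∂g/∂x = 3(x + 2)(x + 4) = 0 at x ∈ {-4, -2}; ∂g/∂y = 8(y - 3)(y + 1)(y + 2) = 0 at y ∈ {-2, -1, 3}.
The Hessian is diagonal: diag(g_xx, g_yy). Second derivatives: g_xx(-4)=-6, g_xx(-2)=6; g_yy(-2)=40, g_yy(-1)=-32, g_yy(3)=160.
Local maxima occur where both diagonal entries negative: (-4, -1). Count: 1.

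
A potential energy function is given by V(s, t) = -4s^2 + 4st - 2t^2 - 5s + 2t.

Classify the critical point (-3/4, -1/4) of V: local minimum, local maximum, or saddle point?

local maximum

The Hessian of V is constant: H = [[-8, 4], [4, -4]].
det(H) = (-8)·(-4) − 4² = 16.
det(H) > 0 and tr(H) = -12 < 0, so H is negative definite and the point is a local maximum.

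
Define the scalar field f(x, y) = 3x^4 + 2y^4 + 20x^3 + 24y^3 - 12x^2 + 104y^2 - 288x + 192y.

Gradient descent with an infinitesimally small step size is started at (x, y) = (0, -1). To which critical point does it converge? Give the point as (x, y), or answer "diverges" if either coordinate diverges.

(2, -2)

f is separable, so gradient descent decouples: x follows -∂f/∂x, y follows -∂f/∂y.
∂f/∂x = 12(x - 2)(x + 3)(x + 4); at x=0 this is -288, so x increases.
∂f/∂y = 8(y + 2)(y + 3)(y + 4); at y=-1 this is 48, so y decreases.
x converges to its nearest critical value 2 (a local min of the x-part); y converges to -2. The iterate converges to (2, -2).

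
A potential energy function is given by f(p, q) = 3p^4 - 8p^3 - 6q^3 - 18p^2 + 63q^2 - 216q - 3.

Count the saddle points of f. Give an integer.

3

f separates as a function of p plus a function of q, so ∇f=0 decouples.
∂f/∂p = 12p(p - 3)(p + 1) = 0 at p ∈ {-1, 0, 3}; ∂f/∂q = -18(q - 4)(q - 3) = 0 at q ∈ {3, 4}.
The Hessian is diagonal: diag(f_pp, f_qq). Second derivatives: f_pp(-1)=48, f_pp(0)=-36, f_pp(3)=144; f_qq(3)=18, f_qq(4)=-18.
Saddle points occur where the two diagonal entries have opposite signs: (-1, 4), (0, 3), (3, 4). Count: 3.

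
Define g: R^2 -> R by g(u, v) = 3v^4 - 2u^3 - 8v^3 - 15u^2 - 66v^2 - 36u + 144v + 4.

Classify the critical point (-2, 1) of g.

local maximum

The mixed partial ∂²g/∂u∂v is 0, so the Hessian at any point is diag(g_uu, g_vv) = diag(-6(2u + 5), 12(3v^2 - 4v - 11)).
At (-2, 1): H = diag(-6, -144).
Both eigenvalues are negative, so H is negative definite: a local maximum.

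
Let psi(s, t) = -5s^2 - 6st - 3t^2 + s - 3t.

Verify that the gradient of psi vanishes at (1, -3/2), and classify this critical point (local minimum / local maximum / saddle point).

local maximum

∇psi = (-10s - 6t + 1, -6s - 6t - 3); substituting (1, -3/2) gives ∇psi = (0, 0), so (1, -3/2) is indeed a critical point.
The Hessian of psi is constant: H = [[-10, -6], [-6, -6]].
det(H) = (-10)·(-6) − (-6)² = 24.
det(H) > 0 and tr(H) = -16 < 0, so H is negative definite and the point is a local maximum.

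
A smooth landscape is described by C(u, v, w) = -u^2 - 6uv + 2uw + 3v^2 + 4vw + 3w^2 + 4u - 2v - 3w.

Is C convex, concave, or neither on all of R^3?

C is quadratic, so its Hessian is the constant matrix H = [[-2, -6, 2], [-6, 6, 4], [2, 4, 6]].
Leading principal minors: -2, -48, -376.
Neither pattern holds ⇒ H is indefinite ⇒ neither convex nor concave.

neither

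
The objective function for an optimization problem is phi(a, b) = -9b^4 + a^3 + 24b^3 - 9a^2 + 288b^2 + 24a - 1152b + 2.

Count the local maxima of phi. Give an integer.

phi separates as a function of a plus a function of b, so ∇phi=0 decouples.
∂phi/∂a = 3(a - 4)(a - 2) = 0 at a ∈ {2, 4}; ∂phi/∂b = -36(b - 4)(b - 2)(b + 4) = 0 at b ∈ {-4, 2, 4}.
The Hessian is diagonal: diag(phi_aa, phi_bb). Second derivatives: phi_aa(2)=-6, phi_aa(4)=6; phi_bb(-4)=-1728, phi_bb(2)=432, phi_bb(4)=-576.
Local maxima occur where both diagonal entries negative: (2, -4), (2, 4). Count: 2.

2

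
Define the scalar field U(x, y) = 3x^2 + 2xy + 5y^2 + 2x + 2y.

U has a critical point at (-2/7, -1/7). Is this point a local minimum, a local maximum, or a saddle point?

The Hessian of U is constant: H = [[6, 2], [2, 10]].
det(H) = 6·10 − 2² = 56.
det(H) > 0 and tr(H) = 16 > 0, so H is positive definite and the point is a local minimum.

local minimum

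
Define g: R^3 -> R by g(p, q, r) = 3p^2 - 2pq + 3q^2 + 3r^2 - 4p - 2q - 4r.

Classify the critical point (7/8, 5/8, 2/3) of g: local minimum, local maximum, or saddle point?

The Hessian is constant: H = [[6, -2, 0], [-2, 6, 0], [0, 0, 6]].
Leading principal minors: Δ₁ = 6, Δ₂ = 32, Δ₃ = 192.
All leading minors are positive, so H is positive definite: a local minimum.

local minimum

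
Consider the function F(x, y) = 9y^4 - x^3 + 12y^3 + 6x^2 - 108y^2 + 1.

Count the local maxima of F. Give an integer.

1

F separates as a function of x plus a function of y, so ∇F=0 decouples.
∂F/∂x = -3x(x - 4) = 0 at x ∈ {0, 4}; ∂F/∂y = 36y(y - 2)(y + 3) = 0 at y ∈ {-3, 0, 2}.
The Hessian is diagonal: diag(F_xx, F_yy). Second derivatives: F_xx(0)=12, F_xx(4)=-12; F_yy(-3)=540, F_yy(0)=-216, F_yy(2)=360.
Local maxima occur where both diagonal entries negative: (4, 0). Count: 1.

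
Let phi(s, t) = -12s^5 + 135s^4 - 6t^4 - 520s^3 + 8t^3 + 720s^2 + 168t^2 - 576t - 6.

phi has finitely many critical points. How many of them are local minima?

phi separates as a function of s plus a function of t, so ∇phi=0 decouples.
∂phi/∂s = -60s(s - 4)(s - 3)(s - 2) = 0 at s ∈ {0, 2, 3, 4}; ∂phi/∂t = -24(t - 3)(t - 2)(t + 4) = 0 at t ∈ {-4, 2, 3}.
The Hessian is diagonal: diag(phi_ss, phi_tt). Second derivatives: phi_ss(0)=1440, phi_ss(2)=-240, phi_ss(3)=180, phi_ss(4)=-480; phi_tt(-4)=-1008, phi_tt(2)=144, phi_tt(3)=-168.
Local minima occur where both diagonal entries positive: (0, 2), (3, 2). Count: 2.

2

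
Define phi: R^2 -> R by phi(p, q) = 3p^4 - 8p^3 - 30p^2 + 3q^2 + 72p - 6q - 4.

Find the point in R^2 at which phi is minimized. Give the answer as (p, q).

(-2, 1)

phi(p,q) separates as A(p) + B(q) − 4, so its minimum is min A + min B − 4.
A'(p) = 12(p - 3)(p - 1)(p + 2) vanishes at p ∈ {-2, 1, 3}; B'(q) = 6q - 6 vanishes at q ∈ {1}.
Local minima of A (where A''>0): A(-2)=-152, A(3)=-27. Local minima of B: B(1)=-3.
So the global minimum of phi is A(-2) + B(1) − 4 = -152 − 3 − 4 = -159, attained at (-2, 1).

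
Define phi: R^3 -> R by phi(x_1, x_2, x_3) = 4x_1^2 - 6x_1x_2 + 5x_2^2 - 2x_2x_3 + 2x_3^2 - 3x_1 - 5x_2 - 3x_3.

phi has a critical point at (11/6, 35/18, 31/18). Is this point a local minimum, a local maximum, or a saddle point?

The Hessian is constant: H = [[8, -6, 0], [-6, 10, -2], [0, -2, 4]].
Leading principal minors: Δ₁ = 8, Δ₂ = 44, Δ₃ = 144.
All leading minors are positive, so H is positive definite: a local minimum.

local minimum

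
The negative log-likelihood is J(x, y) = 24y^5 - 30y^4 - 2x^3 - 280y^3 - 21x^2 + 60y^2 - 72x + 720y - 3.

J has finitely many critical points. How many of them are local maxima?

2

J separates as a function of x plus a function of y, so ∇J=0 decouples.
∂J/∂x = -6(x + 3)(x + 4) = 0 at x ∈ {-4, -3}; ∂J/∂y = 120(y - 3)(y - 1)(y + 1)(y + 2) = 0 at y ∈ {-2, -1, 1, 3}.
The Hessian is diagonal: diag(J_xx, J_yy). Second derivatives: J_xx(-4)=6, J_xx(-3)=-6; J_yy(-2)=-1800, J_yy(-1)=960, J_yy(1)=-1440, J_yy(3)=4800.
Local maxima occur where both diagonal entries negative: (-3, -2), (-3, 1). Count: 2.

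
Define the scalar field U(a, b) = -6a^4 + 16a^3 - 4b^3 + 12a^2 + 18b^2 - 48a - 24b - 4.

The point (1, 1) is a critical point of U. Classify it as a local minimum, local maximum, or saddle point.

The mixed partial ∂²U/∂a∂b is 0, so the Hessian at any point is diag(U_aa, U_bb) = diag(24(-3a^2 + 4a + 1), 12(-2b + 3)).
At (1, 1): H = diag(48, 12).
Both eigenvalues are positive, so H is positive definite: a local minimum.

local minimum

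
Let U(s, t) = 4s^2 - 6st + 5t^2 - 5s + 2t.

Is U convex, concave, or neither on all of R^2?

convex

U is quadratic, so its Hessian is the constant matrix H = [[8, -6], [-6, 10]].
det(H) = 44, tr(H) = 18.
det(H) > 0 and tr(H) > 0, so H is positive definite everywhere: convex.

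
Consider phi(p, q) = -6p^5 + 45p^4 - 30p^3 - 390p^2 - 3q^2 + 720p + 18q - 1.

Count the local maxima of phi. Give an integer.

phi separates as a function of p plus a function of q, so ∇phi=0 decouples.
∂phi/∂p = -30(p - 4)(p - 3)(p - 1)(p + 2) = 0 at p ∈ {-2, 1, 3, 4}; ∂phi/∂q = -6(q - 3) = 0 at q ∈ {3}.
The Hessian is diagonal: diag(phi_pp, phi_qq). Second derivatives: phi_pp(-2)=2700, phi_pp(1)=-540, phi_pp(3)=300, phi_pp(4)=-540; phi_qq(3)=-6.
Local maxima occur where both diagonal entries negative: (1, 3), (4, 3). Count: 2.

2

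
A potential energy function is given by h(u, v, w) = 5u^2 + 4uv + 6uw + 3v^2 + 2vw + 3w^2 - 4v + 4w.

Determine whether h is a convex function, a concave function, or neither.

convex

h is quadratic, so its Hessian is the constant matrix H = [[10, 4, 6], [4, 6, 2], [6, 2, 6]].
Leading principal minors: 10, 44, 104.
All positive ⇒ H ≻ 0 ⇒ convex.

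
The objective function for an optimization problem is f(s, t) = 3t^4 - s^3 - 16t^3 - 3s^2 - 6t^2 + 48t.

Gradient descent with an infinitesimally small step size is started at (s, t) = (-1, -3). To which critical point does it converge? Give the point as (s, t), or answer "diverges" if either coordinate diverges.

(-2, -1)

f is separable, so gradient descent decouples: s follows -∂f/∂s, t follows -∂f/∂t.
∂f/∂s = -3s(s + 2); at s=-1 this is 3, so s decreases.
∂f/∂t = 12(t - 4)(t - 1)(t + 1); at t=-3 this is -672, so t increases.
s converges to its nearest critical value -2 (a local min of the s-part); t converges to -1. The iterate converges to (-2, -1).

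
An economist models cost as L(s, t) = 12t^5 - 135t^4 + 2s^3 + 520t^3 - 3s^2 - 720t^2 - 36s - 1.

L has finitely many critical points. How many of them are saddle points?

4

L separates as a function of s plus a function of t, so ∇L=0 decouples.
∂L/∂s = 6(s - 3)(s + 2) = 0 at s ∈ {-2, 3}; ∂L/∂t = 60t(t - 4)(t - 3)(t - 2) = 0 at t ∈ {0, 2, 3, 4}.
The Hessian is diagonal: diag(L_ss, L_tt). Second derivatives: L_ss(-2)=-30, L_ss(3)=30; L_tt(0)=-1440, L_tt(2)=240, L_tt(3)=-180, L_tt(4)=480.
Saddle points occur where the two diagonal entries have opposite signs: (-2, 2), (-2, 4), (3, 0), (3, 3). Count: 4.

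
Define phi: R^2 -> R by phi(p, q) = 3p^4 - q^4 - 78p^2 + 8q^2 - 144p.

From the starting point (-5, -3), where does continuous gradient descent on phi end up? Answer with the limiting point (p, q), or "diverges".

diverges

phi is separable, so gradient descent decouples: p follows -∂phi/∂p, q follows -∂phi/∂q.
∂phi/∂p = 12(p - 4)(p + 1)(p + 3); at p=-5 this is -864, so p increases.
∂phi/∂q = -4q(q - 2)(q + 2); at q=-3 this is 60, so q decreases.
The q-coordinate has no critical point in that direction and runs off to infinity.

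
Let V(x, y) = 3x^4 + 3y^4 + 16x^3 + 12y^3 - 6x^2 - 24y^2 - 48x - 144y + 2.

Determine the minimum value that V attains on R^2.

-398

V(x,y) separates as P(x) + Q(y) + 2, so its minimum is min P + min Q + 2.
P'(x) = 12(x - 1)(x + 1)(x + 4) vanishes at x ∈ {-4, -1, 1}; Q'(y) = 12(y - 2)(y + 2)(y + 3) vanishes at y ∈ {-3, -2, 2}.
Local minima of P (where P''>0): P(-4)=-160, P(1)=-35. Local minima of Q: Q(-3)=135, Q(2)=-240.
So the global minimum of V is P(-4) + Q(2) + 2 = -160 − 240 + 2 = -398, attained at (-4, 2).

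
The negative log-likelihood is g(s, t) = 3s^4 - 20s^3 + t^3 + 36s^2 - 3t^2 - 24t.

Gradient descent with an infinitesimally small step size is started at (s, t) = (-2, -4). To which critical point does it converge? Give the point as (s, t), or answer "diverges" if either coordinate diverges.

g is separable, so gradient descent decouples: s follows -∂g/∂s, t follows -∂g/∂t.
∂g/∂s = 12s(s - 3)(s - 2); at s=-2 this is -480, so s increases.
∂g/∂t = 3(t - 4)(t + 2); at t=-4 this is 48, so t decreases.
The t-coordinate has no critical point in that direction and runs off to infinity.

diverges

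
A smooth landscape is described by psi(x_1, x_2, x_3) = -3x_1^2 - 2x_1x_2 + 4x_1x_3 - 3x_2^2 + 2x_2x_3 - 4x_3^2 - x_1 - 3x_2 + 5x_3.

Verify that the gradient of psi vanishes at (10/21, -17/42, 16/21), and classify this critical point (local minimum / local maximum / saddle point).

local maximum

∇psi = (-6x_1 - 2x_2 + 4x_3 - 1, -2x_1 - 6x_2 + 2x_3 - 3, 4x_1 + 2x_2 - 8x_3 + 5); substituting (10/21, -17/42, 16/21) gives ∇psi = (0, 0, 0), so (10/21, -17/42, 16/21) is indeed a critical point.
The Hessian is constant: H = [[-6, -2, 4], [-2, -6, 2], [4, 2, -8]].
Leading principal minors: Δ₁ = -6, Δ₂ = 32, Δ₃ = -168.
The minors alternate sign starting negative (−, +, −), so H is negative definite: a local maximum.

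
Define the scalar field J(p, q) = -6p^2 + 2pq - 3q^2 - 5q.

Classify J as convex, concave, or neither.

J is quadratic, so its Hessian is the constant matrix H = [[-12, 2], [2, -6]].
det(H) = 68, tr(H) = -18.
det(H) > 0 and tr(H) < 0, so H is negative definite everywhere: concave.

concave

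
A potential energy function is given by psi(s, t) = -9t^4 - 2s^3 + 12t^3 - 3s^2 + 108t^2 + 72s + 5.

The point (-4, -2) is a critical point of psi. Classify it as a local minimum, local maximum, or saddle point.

The mixed partial ∂²psi/∂s∂t is 0, so the Hessian at any point is diag(psi_ss, psi_tt) = diag(-6(2s + 1), 36(-3t^2 + 2t + 6)).
At (-4, -2): H = diag(42, -360).
The eigenvalues have opposite signs, so H is indefinite: a saddle point.

saddle point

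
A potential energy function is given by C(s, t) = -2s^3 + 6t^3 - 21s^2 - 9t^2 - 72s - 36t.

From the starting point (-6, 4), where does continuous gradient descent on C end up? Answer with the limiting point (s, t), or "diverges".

(-4, 2)

C is separable, so gradient descent decouples: s follows -∂C/∂s, t follows -∂C/∂t.
∂C/∂s = -6(s + 3)(s + 4); at s=-6 this is -36, so s increases.
∂C/∂t = 18(t - 2)(t + 1); at t=4 this is 180, so t decreases.
s converges to its nearest critical value -4 (a local min of the s-part); t converges to 2. The iterate converges to (-4, 2).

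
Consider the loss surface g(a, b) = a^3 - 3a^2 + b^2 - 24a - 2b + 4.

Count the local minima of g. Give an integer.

g separates as a function of a plus a function of b, so ∇g=0 decouples.
∂g/∂a = 3(a - 4)(a + 2) = 0 at a ∈ {-2, 4}; ∂g/∂b = 2(b - 1) = 0 at b ∈ {1}.
The Hessian is diagonal: diag(g_aa, g_bb). Second derivatives: g_aa(-2)=-18, g_aa(4)=18; g_bb(1)=2.
Local minima occur where both diagonal entries positive: (4, 1). Count: 1.

1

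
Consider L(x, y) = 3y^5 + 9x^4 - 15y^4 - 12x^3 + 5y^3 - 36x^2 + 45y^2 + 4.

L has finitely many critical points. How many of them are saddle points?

6

L separates as a function of x plus a function of y, so ∇L=0 decouples.
∂L/∂x = 36x(x - 2)(x + 1) = 0 at x ∈ {-1, 0, 2}; ∂L/∂y = 15y(y - 3)(y - 2)(y + 1) = 0 at y ∈ {-1, 0, 2, 3}.
The Hessian is diagonal: diag(L_xx, L_yy). Second derivatives: L_xx(-1)=108, L_xx(0)=-72, L_xx(2)=216; L_yy(-1)=-180, L_yy(0)=90, L_yy(2)=-90, L_yy(3)=180.
Saddle points occur where the two diagonal entries have opposite signs: (-1, -1), (-1, 2), (0, 0), (0, 3), (2, -1), (2, 2). Count: 6.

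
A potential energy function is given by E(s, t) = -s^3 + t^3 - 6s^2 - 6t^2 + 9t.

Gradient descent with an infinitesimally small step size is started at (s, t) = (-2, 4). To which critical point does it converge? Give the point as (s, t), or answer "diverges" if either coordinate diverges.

(-4, 3)

E is separable, so gradient descent decouples: s follows -∂E/∂s, t follows -∂E/∂t.
∂E/∂s = -3s(s + 4); at s=-2 this is 12, so s decreases.
∂E/∂t = 3(t - 3)(t - 1); at t=4 this is 9, so t decreases.
s converges to its nearest critical value -4 (a local min of the s-part); t converges to 3. The iterate converges to (-4, 3).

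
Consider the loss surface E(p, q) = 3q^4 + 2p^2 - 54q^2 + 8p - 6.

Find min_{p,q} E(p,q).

E(p,q) separates as A(p) + B(q) − 6, so its minimum is min A + min B − 6.
A'(p) = 4p + 8 vanishes at p ∈ {-2}; B'(q) = 12q(q - 3)(q + 3) vanishes at q ∈ {-3, 0, 3}.
Local minima of A (where A''>0): A(-2)=-8. Local minima of B: B(-3)=-243, B(3)=-243.
So the global minimum of E is A(-2) + B(-3) − 6 = -8 − 243 − 6 = -257, attained at (-2, -3).

-257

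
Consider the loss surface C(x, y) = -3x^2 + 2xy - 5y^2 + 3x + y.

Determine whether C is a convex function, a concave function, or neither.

concave

C is quadratic, so its Hessian is the constant matrix H = [[-6, 2], [2, -10]].
det(H) = 56, tr(H) = -16.
det(H) > 0 and tr(H) < 0, so H is negative definite everywhere: concave.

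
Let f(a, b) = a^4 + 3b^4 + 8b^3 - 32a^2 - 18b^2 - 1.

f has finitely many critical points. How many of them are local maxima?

1

f separates as a function of a plus a function of b, so ∇f=0 decouples.
∂f/∂a = 4a(a - 4)(a + 4) = 0 at a ∈ {-4, 0, 4}; ∂f/∂b = 12b(b - 1)(b + 3) = 0 at b ∈ {-3, 0, 1}.
The Hessian is diagonal: diag(f_aa, f_bb). Second derivatives: f_aa(-4)=128, f_aa(0)=-64, f_aa(4)=128; f_bb(-3)=144, f_bb(0)=-36, f_bb(1)=48.
Local maxima occur where both diagonal entries negative: (0, 0). Count: 1.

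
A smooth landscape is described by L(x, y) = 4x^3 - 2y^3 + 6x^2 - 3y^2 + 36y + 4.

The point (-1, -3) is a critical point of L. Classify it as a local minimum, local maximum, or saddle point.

The mixed partial ∂²L/∂x∂y is 0, so the Hessian at any point is diag(L_xx, L_yy) = diag(12(2x + 1), -6(2y + 1)).
At (-1, -3): H = diag(-12, 30).
The eigenvalues have opposite signs, so H is indefinite: a saddle point.

saddle point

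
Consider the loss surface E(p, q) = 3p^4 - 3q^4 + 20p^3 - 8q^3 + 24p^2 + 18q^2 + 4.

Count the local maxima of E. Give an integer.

2

E separates as a function of p plus a function of q, so ∇E=0 decouples.
∂E/∂p = 12p(p + 1)(p + 4) = 0 at p ∈ {-4, -1, 0}; ∂E/∂q = -12q(q - 1)(q + 3) = 0 at q ∈ {-3, 0, 1}.
The Hessian is diagonal: diag(E_pp, E_qq). Second derivatives: E_pp(-4)=144, E_pp(-1)=-36, E_pp(0)=48; E_qq(-3)=-144, E_qq(0)=36, E_qq(1)=-48.
Local maxima occur where both diagonal entries negative: (-1, -3), (-1, 1). Count: 2.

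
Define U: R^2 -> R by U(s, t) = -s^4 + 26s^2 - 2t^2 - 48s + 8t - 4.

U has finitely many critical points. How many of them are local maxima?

U separates as a function of s plus a function of t, so ∇U=0 decouples.
∂U/∂s = -4(s - 3)(s - 1)(s + 4) = 0 at s ∈ {-4, 1, 3}; ∂U/∂t = -4(t - 2) = 0 at t ∈ {2}.
The Hessian is diagonal: diag(U_ss, U_tt). Second derivatives: U_ss(-4)=-140, U_ss(1)=40, U_ss(3)=-56; U_tt(2)=-4.
Local maxima occur where both diagonal entries negative: (-4, 2), (3, 2). Count: 2.

2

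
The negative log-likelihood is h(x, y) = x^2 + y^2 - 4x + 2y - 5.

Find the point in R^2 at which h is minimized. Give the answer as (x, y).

h(x,y) separates as P(x) + Q(y) − 5, so its minimum is min P + min Q − 5.
P'(x) = 2x - 4 vanishes at x ∈ {2}; Q'(y) = 2y + 2 vanishes at y ∈ {-1}.
Local minima of P (where P''>0): P(2)=-4. Local minima of Q: Q(-1)=-1.
So the global minimum of h is P(2) + Q(-1) − 5 = -4 − 1 − 5 = -10, attained at (2, -1).

(2, -1)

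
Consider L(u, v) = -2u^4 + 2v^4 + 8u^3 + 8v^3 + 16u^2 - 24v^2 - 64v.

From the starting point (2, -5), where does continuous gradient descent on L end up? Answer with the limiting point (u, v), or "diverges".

L is separable, so gradient descent decouples: u follows -∂L/∂u, v follows -∂L/∂v.
∂L/∂u = -8u(u - 4)(u + 1); at u=2 this is 96, so u decreases.
∂L/∂v = 8(v - 2)(v + 1)(v + 4); at v=-5 this is -224, so v increases.
u converges to its nearest critical value 0 (a local min of the u-part); v converges to -4. The iterate converges to (0, -4).

(0, -4)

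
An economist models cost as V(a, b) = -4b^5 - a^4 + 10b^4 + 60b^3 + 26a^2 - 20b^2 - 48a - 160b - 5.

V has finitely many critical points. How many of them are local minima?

2

V separates as a function of a plus a function of b, so ∇V=0 decouples.
∂V/∂a = -4(a - 3)(a - 1)(a + 4) = 0 at a ∈ {-4, 1, 3}; ∂V/∂b = -20(b - 4)(b - 1)(b + 1)(b + 2) = 0 at b ∈ {-2, -1, 1, 4}.
The Hessian is diagonal: diag(V_aa, V_bb). Second derivatives: V_aa(-4)=-140, V_aa(1)=40, V_aa(3)=-56; V_bb(-2)=360, V_bb(-1)=-200, V_bb(1)=360, V_bb(4)=-1800.
Local minima occur where both diagonal entries positive: (1, -2), (1, 1). Count: 2.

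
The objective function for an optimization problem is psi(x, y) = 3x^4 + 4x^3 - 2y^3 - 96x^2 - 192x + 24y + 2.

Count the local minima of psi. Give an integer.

2

psi separates as a function of x plus a function of y, so ∇psi=0 decouples.
∂psi/∂x = 12(x - 4)(x + 1)(x + 4) = 0 at x ∈ {-4, -1, 4}; ∂psi/∂y = -6(y - 2)(y + 2) = 0 at y ∈ {-2, 2}.
The Hessian is diagonal: diag(psi_xx, psi_yy). Second derivatives: psi_xx(-4)=288, psi_xx(-1)=-180, psi_xx(4)=480; psi_yy(-2)=24, psi_yy(2)=-24.
Local minima occur where both diagonal entries positive: (-4, -2), (4, -2). Count: 2.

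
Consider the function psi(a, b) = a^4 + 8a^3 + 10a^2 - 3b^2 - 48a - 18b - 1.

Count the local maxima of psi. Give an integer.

psi separates as a function of a plus a function of b, so ∇psi=0 decouples.
∂psi/∂a = 4(a - 1)(a + 3)(a + 4) = 0 at a ∈ {-4, -3, 1}; ∂psi/∂b = -6(b + 3) = 0 at b ∈ {-3}.
The Hessian is diagonal: diag(psi_aa, psi_bb). Second derivatives: psi_aa(-4)=20, psi_aa(-3)=-16, psi_aa(1)=80; psi_bb(-3)=-6.
Local maxima occur where both diagonal entries negative: (-3, -3). Count: 1.

1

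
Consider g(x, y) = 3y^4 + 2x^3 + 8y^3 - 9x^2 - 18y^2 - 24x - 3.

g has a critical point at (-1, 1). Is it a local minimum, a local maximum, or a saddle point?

saddle point

The mixed partial ∂²g/∂x∂y is 0, so the Hessian at any point is diag(g_xx, g_yy) = diag(6(2x - 3), 12(3y^2 + 4y - 3)).
At (-1, 1): H = diag(-30, 48).
The eigenvalues have opposite signs, so H is indefinite: a saddle point.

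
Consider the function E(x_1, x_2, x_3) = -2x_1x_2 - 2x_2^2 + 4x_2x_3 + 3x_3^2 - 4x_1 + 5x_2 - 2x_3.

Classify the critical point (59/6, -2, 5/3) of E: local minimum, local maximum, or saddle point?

The Hessian is constant: H = [[0, -2, 0], [-2, -4, 4], [0, 4, 6]].
Leading principal minors: Δ₁ = 0, Δ₂ = -4, Δ₃ = -24.
The minors fit neither the all-positive nor the alternating-sign pattern, so H is indefinite: a saddle point.

saddle point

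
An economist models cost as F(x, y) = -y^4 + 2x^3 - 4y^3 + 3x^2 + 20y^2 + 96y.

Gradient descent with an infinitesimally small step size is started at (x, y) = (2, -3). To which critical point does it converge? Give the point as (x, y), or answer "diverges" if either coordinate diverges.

F is separable, so gradient descent decouples: x follows -∂F/∂x, y follows -∂F/∂y.
∂F/∂x = 6x(x + 1); at x=2 this is 36, so x decreases.
∂F/∂y = -4(y - 3)(y + 2)(y + 4); at y=-3 this is -24, so y increases.
x converges to its nearest critical value 0 (a local min of the x-part); y converges to -2. The iterate converges to (0, -2).

(0, -2)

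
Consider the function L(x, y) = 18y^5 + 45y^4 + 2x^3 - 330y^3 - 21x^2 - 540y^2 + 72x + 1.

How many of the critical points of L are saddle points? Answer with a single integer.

4

L separates as a function of x plus a function of y, so ∇L=0 decouples.
∂L/∂x = 6(x - 4)(x - 3) = 0 at x ∈ {3, 4}; ∂L/∂y = 90y(y - 3)(y + 1)(y + 4) = 0 at y ∈ {-4, -1, 0, 3}.
The Hessian is diagonal: diag(L_xx, L_yy). Second derivatives: L_xx(3)=-6, L_xx(4)=6; L_yy(-4)=-7560, L_yy(-1)=1080, L_yy(0)=-1080, L_yy(3)=7560.
Saddle points occur where the two diagonal entries have opposite signs: (3, -1), (3, 3), (4, -4), (4, 0). Count: 4.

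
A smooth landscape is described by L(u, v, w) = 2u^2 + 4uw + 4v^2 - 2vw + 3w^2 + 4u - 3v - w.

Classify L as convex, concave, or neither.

convex

L is quadratic, so its Hessian is the constant matrix H = [[4, 0, 4], [0, 8, -2], [4, -2, 6]].
Leading principal minors: 4, 32, 48.
All positive ⇒ H ≻ 0 ⇒ convex.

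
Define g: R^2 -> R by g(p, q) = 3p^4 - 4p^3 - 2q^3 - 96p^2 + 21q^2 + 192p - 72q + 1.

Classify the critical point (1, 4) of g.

local maximum

The mixed partial ∂²g/∂p∂q is 0, so the Hessian at any point is diag(g_pp, g_qq) = diag(12(3p^2 - 2p - 16), 6(-2q + 7)).
At (1, 4): H = diag(-180, -6).
Both eigenvalues are negative, so H is negative definite: a local maximum.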